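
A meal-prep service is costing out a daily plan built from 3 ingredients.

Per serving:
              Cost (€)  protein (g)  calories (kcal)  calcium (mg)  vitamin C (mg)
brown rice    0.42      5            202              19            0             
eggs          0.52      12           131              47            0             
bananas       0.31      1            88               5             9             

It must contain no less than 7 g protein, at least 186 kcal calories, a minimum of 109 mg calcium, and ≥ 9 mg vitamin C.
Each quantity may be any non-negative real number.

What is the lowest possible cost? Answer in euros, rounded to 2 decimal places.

€1.46

This is a linear program. Let x1 = servings of brown rice, x2 = servings of eggs, x3 = servings of bananas.
Minimize 0.42x1 + 0.52x2 + 0.31x3 s.t.:
  5x1 + 12x2 + 1x3 ≥ 7   (protein)
  202x1 + 131x2 + 88x3 ≥ 186   (calories)
  19x1 + 47x2 + 5x3 ≥ 109   (calcium)
  9x3 ≥ 9   (vitamin C)
  x1, x2, x3 ≥ 0.
The cheapest feasible vertex uses only eggs, bananas; brown rice is not used. There the calcium and vitamin C constraints are tight.
That vertex is x2 = 2.213, x3 = 1.
Total cost: 0.52·2.213 + 0.31·1 = 1.4608.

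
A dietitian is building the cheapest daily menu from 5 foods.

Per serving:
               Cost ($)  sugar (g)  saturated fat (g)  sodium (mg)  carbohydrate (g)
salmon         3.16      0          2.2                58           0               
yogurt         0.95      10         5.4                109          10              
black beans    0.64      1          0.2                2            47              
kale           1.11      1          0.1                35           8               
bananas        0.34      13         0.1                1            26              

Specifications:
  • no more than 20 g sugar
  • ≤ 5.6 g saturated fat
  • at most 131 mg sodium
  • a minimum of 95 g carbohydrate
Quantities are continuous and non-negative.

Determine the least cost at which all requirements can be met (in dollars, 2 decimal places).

$1.27

Let x1 = servings of salmon, x2 = servings of yogurt, x3 = servings of black beans, x4 = servings of kale, x5 = servings of bananas.
min 3.16x1 + 0.95x2 + 0.64x3 + 1.11x4 + 0.34x5 subject to:
  10x2 + 1x3 + 1x4 + 13x5 ≤ 20   (sugar)
  2.2x1 + 5.4x2 + 0.2x3 + 0.1x4 + 0.1x5 ≤ 5.6   (saturated fat)
  58x1 + 109x2 + 2x3 + 35x4 + 1x5 ≤ 131   (sodium)
  10x2 + 47x3 + 8x4 + 26x5 ≥ 95   (carbohydrate)
  x1, x2, x3, x4, x5 ≥ 0.
The optimal basis is {black beans, bananas}; salmon, yogurt, kale drop out. The sugar and carbohydrate requirements are met with equality.
Optimal quantities: black beans = 1.222 servings, bananas = 1.444 servings.
Objective = 0.64·1.222 + 0.34·1.444 = 1.2730.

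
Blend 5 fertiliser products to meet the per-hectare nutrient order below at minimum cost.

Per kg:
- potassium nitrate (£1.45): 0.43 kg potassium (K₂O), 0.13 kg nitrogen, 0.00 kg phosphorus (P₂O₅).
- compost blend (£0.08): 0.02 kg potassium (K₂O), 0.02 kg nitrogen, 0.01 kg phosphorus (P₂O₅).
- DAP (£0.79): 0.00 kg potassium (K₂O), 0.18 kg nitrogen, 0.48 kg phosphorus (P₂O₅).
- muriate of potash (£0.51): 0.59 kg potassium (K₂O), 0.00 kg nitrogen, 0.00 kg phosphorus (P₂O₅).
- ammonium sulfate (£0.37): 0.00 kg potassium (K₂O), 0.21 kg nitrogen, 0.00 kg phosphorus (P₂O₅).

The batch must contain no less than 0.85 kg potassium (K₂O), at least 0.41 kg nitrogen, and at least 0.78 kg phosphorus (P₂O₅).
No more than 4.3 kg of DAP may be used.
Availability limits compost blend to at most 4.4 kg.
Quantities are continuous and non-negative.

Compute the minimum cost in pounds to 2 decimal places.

Let x1 = kg of potassium nitrate, x2 = kg of compost blend, x3 = kg of DAP, x4 = kg of muriate of potash, x5 = kg of ammonium sulfate.
Minimize 1.45x1 + 0.08x2 + 0.79x3 + 0.51x4 + 0.37x5 s.t.:
  0.43x1 + 0.02x2 + 0.59x4 ≥ 0.85   (potassium (K₂O))
  0.13x1 + 0.02x2 + 0.18x3 + 0.21x5 ≥ 0.41   (nitrogen)
  0.01x2 + 0.48x3 ≥ 0.78   (phosphorus (P₂O₅))
  x3 ≤ 4.3
  x2 ≤ 4.4
  x1, x2, x3, x4, x5 ≥ 0.
The cheapest feasible vertex uses only DAP, muriate of potash, ammonium sulfate; potassium nitrate, compost blend are not used. There the potassium (K₂O), nitrogen, phosphorus (P₂O₅) constraints are tight.
Solving gives x3 = 1.625, x4 = 1.441, x5 = 0.5595.
Total cost: 0.79·1.625 + 0.51·1.441 + 0.37·0.5595 = 2.2257.

£2.23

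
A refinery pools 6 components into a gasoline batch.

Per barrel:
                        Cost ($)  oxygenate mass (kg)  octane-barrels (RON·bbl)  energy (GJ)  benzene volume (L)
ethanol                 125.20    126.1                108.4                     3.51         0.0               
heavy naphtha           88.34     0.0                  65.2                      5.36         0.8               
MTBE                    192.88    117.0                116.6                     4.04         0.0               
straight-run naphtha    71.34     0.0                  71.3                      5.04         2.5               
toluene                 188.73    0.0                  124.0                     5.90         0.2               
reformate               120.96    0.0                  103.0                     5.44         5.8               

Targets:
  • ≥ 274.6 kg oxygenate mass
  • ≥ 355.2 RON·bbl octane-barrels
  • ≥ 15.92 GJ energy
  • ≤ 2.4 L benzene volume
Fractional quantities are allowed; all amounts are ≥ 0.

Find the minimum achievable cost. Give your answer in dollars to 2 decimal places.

$412.21

Let x1 = barrels of ethanol, x2 = barrels of heavy naphtha, x3 = barrels of MTBE, x4 = barrels of straight-run naphtha, x5 = barrels of toluene, x6 = barrels of reformate.
Minimize 125.2x1 + 88.34x2 + 192.88x3 + 71.34x4 + 188.73x5 + 120.96x6 subject to:
  126.1x1 + 117x3 ≥ 274.6   (oxygenate mass)
  108.4x1 + 65.2x2 + 116.6x3 + 71.3x4 + 124x5 + 103x6 ≥ 355.2   (octane-barrels)
  3.51x1 + 5.36x2 + 4.04x3 + 5.04x4 + 5.9x5 + 5.44x6 ≥ 15.92   (energy)
  0.8x2 + 2.5x4 + 0.2x5 + 5.8x6 ≤ 2.4   (benzene volume)
  x1, x2, x3, x4, x5, x6 ≥ 0.
At the optimum only ethanol, heavy naphtha, straight-run naphtha are positive (MTBE, toluene, reformate = 0). There the octane-barrels, energy, benzene volume constraints are tight.
Solving gives x1 = 2.34952, x2 = 0.756504, x4 = 0.717919.
Total cost: 125.2·2.34952 + 88.34·0.756504 + 71.34·0.717919 = 412.2058.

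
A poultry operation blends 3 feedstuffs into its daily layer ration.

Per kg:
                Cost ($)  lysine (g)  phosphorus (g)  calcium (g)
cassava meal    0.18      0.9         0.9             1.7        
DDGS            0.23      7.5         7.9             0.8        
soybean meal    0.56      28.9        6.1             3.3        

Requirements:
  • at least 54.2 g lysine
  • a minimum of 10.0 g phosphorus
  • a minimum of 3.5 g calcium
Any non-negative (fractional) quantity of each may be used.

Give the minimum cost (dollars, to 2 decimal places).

$1.05

Treat it as an LP. Let x1 = kg of cassava meal, x2 = kg of DDGS, x3 = kg of soybean meal.
min 0.18x1 + 0.23x2 + 0.56x3 with:
  0.9x1 + 7.5x2 + 28.9x3 ≥ 54.2   (lysine)
  0.9x1 + 7.9x2 + 6.1x3 ≥ 10   (phosphorus)
  1.7x1 + 0.8x2 + 3.3x3 ≥ 3.5   (calcium)
  x1, x2, x3 ≥ 0.
The minimum-cost mix takes nothing from cassava meal, DDGS — only soybean meal. Binding constraint: lysine.
Optimal quantities: soybean meal = 1.875 kg.
Cost = 0.56·1.875 = 1.0500.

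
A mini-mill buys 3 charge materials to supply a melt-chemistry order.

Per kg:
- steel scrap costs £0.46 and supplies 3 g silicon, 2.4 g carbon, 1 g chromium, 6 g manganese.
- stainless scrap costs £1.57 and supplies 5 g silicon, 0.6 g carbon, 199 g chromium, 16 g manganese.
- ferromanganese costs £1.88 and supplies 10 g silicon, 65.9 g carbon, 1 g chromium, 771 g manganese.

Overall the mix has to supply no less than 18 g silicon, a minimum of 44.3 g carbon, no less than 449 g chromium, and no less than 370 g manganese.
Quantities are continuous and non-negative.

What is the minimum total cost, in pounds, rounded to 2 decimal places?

Let x1 = kg of steel scrap, x2 = kg of stainless scrap, x3 = kg of ferromanganese.
Minimise 0.46x1 + 1.57x2 + 1.88x3 with:
  3x1 + 5x2 + 10x3 ≥ 18   (silicon)
  2.4x1 + 0.6x2 + 65.9x3 ≥ 44.3   (carbon)
  1x1 + 199x2 + 1x3 ≥ 449   (chromium)
  6x1 + 16x2 + 771x3 ≥ 370   (manganese)
  x1, x2, x3 ≥ 0.
All 3 inputs are positive at the optimum. Binding constraints: silicon, carbon, chromium.
Solving gives x1 = 0.08338, x2 = 2.2526, x3 = 0.64868.
Objective = 0.46·0.08338 + 1.57·2.2526 + 1.88·0.64868 = 4.7945.

£4.79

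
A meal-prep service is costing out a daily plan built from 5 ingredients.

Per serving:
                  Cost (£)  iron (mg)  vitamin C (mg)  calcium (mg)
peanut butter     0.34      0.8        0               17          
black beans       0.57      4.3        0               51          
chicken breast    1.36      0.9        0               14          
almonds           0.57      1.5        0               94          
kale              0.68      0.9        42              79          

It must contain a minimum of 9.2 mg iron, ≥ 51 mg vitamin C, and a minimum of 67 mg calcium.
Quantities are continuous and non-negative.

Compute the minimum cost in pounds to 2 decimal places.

£1.90

Let x1 = servings of peanut butter, x2 = servings of black beans, x3 = servings of chicken breast, x4 = servings of almonds, x5 = servings of kale.
Minimise 0.34x1 + 0.57x2 + 1.36x3 + 0.57x4 + 0.68x5 s.t.:
  0.8x1 + 4.3x2 + 0.9x3 + 1.5x4 + 0.9x5 ≥ 9.2   (iron)
  42x5 ≥ 51   (vitamin C)
  17x1 + 51x2 + 14x3 + 94x4 + 79x5 ≥ 67   (calcium)
  x1, x2, x3, x4, x5 ≥ 0.
At the optimum only black beans, kale are positive (peanut butter, chicken breast, almonds = 0). The iron and vitamin C requirements are met with equality.
Solving gives x2 = 1.885, x5 = 1.214.
Total cost: 0.57·1.885 + 0.68·1.214 = 1.9000.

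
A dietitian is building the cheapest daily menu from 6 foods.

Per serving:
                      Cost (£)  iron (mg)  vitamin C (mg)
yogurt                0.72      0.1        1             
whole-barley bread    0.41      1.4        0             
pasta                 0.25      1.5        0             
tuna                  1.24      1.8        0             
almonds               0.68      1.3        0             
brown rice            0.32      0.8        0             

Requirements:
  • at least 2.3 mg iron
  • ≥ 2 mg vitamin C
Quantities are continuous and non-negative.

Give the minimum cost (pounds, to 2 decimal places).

Set it up as a linear program. Let x1 = servings of yogurt, x2 = servings of whole-barley bread, x3 = servings of pasta, x4 = servings of tuna, x5 = servings of almonds, x6 = servings of brown rice.
min 0.72x1 + 0.41x2 + 0.25x3 + 1.24x4 + 0.68x5 + 0.32x6 subject to:
  0.1x1 + 1.4x2 + 1.5x3 + 1.8x4 + 1.3x5 + 0.8x6 ≥ 2.3   (iron)
  1x1 ≥ 2   (vitamin C)
  x1, x2, x3, x4, x5, x6 ≥ 0.
At the optimum only yogurt, pasta are positive (whole-barley bread, tuna, almonds, brown rice = 0). The iron and vitamin C requirements are met with equality.
That vertex is x1 = 2, x3 = 1.4.
Objective = 0.72·2 + 0.25·1.4 = 1.7900.

£1.79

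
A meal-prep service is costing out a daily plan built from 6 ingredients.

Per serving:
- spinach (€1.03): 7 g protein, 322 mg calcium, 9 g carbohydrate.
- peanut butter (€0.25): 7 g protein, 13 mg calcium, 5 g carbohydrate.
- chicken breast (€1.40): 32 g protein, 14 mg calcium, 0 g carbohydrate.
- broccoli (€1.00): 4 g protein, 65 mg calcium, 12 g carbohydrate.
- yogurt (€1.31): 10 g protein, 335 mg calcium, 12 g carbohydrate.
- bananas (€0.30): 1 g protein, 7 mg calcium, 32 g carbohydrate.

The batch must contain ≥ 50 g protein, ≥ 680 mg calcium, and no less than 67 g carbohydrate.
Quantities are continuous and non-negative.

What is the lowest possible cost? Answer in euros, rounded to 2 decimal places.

€3.46

This is a linear program. Let x1 = servings of spinach, x2 = servings of peanut butter, x3 = servings of chicken breast, x4 = servings of broccoli, x5 = servings of yogurt, x6 = servings of bananas.
min 1.03x1 + 0.25x2 + 1.4x3 + 1x4 + 1.31x5 + 0.3x6 with:
  7x1 + 7x2 + 32x3 + 4x4 + 10x5 + 1x6 ≥ 50   (protein)
  322x1 + 13x2 + 14x3 + 65x4 + 335x5 + 7x6 ≥ 680   (calcium)
  9x1 + 5x2 + 12x4 + 12x5 + 32x6 ≥ 67   (carbohydrate)
  x1, x2, x3, x4, x5, x6 ≥ 0.
The optimal basis is {spinach, peanut butter, bananas}; chicken breast, broccoli, yogurt drop out. The protein, calcium, carbohydrate requirements are met with equality.
Optimal quantities: spinach = 1.888 servings, peanut butter = 5.147 servings, bananas = 0.7587 servings.
Objective = 1.03·1.888 + 0.25·5.147 + 0.3·0.7587 = 3.4590.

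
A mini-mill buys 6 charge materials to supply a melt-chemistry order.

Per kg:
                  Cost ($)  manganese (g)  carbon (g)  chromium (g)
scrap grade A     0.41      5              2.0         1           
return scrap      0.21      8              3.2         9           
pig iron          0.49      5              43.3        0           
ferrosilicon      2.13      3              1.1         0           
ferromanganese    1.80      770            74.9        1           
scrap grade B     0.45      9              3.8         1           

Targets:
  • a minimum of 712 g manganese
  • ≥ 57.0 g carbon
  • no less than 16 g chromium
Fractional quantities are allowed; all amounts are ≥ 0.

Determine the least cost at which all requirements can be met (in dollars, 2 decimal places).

Let x1 = kg of scrap grade A, x2 = kg of return scrap, x3 = kg of pig iron, x4 = kg of ferrosilicon, x5 = kg of ferromanganese, x6 = kg of scrap grade B.
Minimise 0.41x1 + 0.21x2 + 0.49x3 + 2.13x4 + 1.8x5 + 0.45x6 with:
  5x1 + 8x2 + 5x3 + 3x4 + 770x5 + 9x6 ≥ 712   (manganese)
  2x1 + 3.2x2 + 43.3x3 + 1.1x4 + 74.9x5 + 3.8x6 ≥ 57   (carbon)
  1x1 + 9x2 + 1x5 + 1x6 ≥ 16   (chromium)
  x1, x2, x3, x4, x5, x6 ≥ 0.
At the optimum only return scrap, ferromanganese are positive (scrap grade A, pig iron, ferrosilicon, scrap grade B = 0). Binding constraints: manganese and chromium.
Solving gives x2 = 1.677, x5 = 0.9073.
Total cost: 0.21·1.677 + 1.8·0.9073 = 1.9853.

$1.99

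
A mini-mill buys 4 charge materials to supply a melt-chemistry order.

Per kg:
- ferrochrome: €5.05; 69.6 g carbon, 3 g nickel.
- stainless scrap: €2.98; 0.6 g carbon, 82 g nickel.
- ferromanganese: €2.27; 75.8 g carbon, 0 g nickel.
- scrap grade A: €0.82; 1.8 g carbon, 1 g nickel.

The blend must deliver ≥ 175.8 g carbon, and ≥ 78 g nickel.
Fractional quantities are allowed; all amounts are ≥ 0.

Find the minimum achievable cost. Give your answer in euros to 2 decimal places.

Let x1 = kg of ferrochrome, x2 = kg of stainless scrap, x3 = kg of ferromanganese, x4 = kg of scrap grade A.
min 5.05x1 + 2.98x2 + 2.27x3 + 0.82x4 s.t.:
  69.6x1 + 0.6x2 + 75.8x3 + 1.8x4 ≥ 175.8   (carbon)
  3x1 + 82x2 + 1x4 ≥ 78   (nickel)
  x1, x2, x3, x4 ≥ 0.
The minimum-cost mix takes nothing from ferrochrome, scrap grade A — only stainless scrap, ferromanganese. The carbon and nickel requirements are met with equality.
Solving gives x2 = 0.9512, x3 = 2.312.
Hence cost = 2.98·0.9512 + 2.27·2.312 = €8.0828.

€8.08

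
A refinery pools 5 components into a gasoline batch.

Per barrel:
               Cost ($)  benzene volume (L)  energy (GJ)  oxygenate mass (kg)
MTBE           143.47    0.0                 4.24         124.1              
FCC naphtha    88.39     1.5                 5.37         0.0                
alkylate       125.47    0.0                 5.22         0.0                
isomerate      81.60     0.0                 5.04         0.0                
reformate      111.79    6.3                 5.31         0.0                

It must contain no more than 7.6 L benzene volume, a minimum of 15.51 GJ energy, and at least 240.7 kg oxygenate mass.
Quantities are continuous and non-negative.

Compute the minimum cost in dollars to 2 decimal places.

Treat it as an LP. Let x1 = barrels of MTBE, x2 = barrels of FCC naphtha, x3 = barrels of alkylate, x4 = barrels of isomerate, x5 = barrels of reformate.
Minimise 143.47x1 + 88.39x2 + 125.47x3 + 81.6x4 + 111.79x5 subject to:
  1.5x2 + 6.3x5 ≤ 7.6   (benzene volume)
  4.24x1 + 5.37x2 + 5.22x3 + 5.04x4 + 5.31x5 ≥ 15.51   (energy)
  124.1x1 ≥ 240.7   (oxygenate mass)
  x1, x2, x3, x4, x5 ≥ 0.
The cheapest feasible vertex uses only MTBE, isomerate; FCC naphtha, alkylate, reformate are not used. Binding constraints: energy and oxygenate mass.
Optimal quantities: MTBE = 1.9396 barrels, isomerate = 1.4457 barrels.
Total cost: 143.47·1.9396 + 81.6·1.4457 = 396.2435.

$396.24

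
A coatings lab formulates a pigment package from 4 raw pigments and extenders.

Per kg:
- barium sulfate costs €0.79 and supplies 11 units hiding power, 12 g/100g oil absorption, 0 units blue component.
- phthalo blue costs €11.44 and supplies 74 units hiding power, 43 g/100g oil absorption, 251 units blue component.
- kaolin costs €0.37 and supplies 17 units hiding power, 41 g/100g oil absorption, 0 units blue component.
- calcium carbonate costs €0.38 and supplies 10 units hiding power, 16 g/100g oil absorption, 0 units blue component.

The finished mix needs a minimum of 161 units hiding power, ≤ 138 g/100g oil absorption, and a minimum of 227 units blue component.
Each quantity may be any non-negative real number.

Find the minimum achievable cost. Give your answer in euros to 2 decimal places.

€17.67

This is a linear program. Let x1 = kg of barium sulfate, x2 = kg of phthalo blue, x3 = kg of kaolin, x4 = kg of calcium carbonate.
Minimise 0.79x1 + 11.44x2 + 0.37x3 + 0.38x4 with:
  11x1 + 74x2 + 17x3 + 10x4 ≥ 161   (hiding power)
  12x1 + 43x2 + 41x3 + 16x4 ≤ 138   (oil absorption)
  251x2 ≥ 227   (blue component)
  x1, x2, x3, x4 ≥ 0.
At the optimum only barium sulfate, phthalo blue are positive (kaolin, calcium carbonate = 0). The hiding power and oil absorption requirements are met with equality.
That vertex is x1 = 7.925, x2 = 0.9976.
Hence cost = 0.79·7.925 + 11.44·0.9976 = €17.6733.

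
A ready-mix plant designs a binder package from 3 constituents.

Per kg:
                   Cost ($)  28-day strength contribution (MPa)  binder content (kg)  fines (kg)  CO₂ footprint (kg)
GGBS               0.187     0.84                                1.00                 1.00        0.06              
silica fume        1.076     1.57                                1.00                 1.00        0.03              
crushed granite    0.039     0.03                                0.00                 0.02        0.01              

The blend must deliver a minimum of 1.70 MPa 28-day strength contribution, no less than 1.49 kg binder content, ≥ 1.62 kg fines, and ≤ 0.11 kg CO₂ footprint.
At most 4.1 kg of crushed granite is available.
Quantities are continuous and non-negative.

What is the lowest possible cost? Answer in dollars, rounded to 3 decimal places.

Let x1 = kg of GGBS, x2 = kg of silica fume, x3 = kg of crushed granite.
min 0.187x1 + 1.076x2 + 0.039x3 s.t.:
  0.84x1 + 1.57x2 + 0.03x3 ≥ 1.7   (28-day strength contribution)
  1x1 + 1x2 ≥ 1.49   (binder content)
  1x1 + 1x2 + 0.02x3 ≥ 1.62   (fines)
  0.06x1 + 0.03x2 + 0.01x3 ≤ 0.11   (CO₂ footprint)
  x3 ≤ 4.1
  x1, x2, x3 ≥ 0.
At the optimum only GGBS, silica fume are positive (crushed granite = 0). Binding constraints: 28-day strength contribution and CO₂ footprint.
Optimal quantities: GGBS = 1.764 kg, silica fume = 0.1391 kg.
Total cost: 0.187·1.764 + 1.076·0.1391 = 0.47954.

$0.480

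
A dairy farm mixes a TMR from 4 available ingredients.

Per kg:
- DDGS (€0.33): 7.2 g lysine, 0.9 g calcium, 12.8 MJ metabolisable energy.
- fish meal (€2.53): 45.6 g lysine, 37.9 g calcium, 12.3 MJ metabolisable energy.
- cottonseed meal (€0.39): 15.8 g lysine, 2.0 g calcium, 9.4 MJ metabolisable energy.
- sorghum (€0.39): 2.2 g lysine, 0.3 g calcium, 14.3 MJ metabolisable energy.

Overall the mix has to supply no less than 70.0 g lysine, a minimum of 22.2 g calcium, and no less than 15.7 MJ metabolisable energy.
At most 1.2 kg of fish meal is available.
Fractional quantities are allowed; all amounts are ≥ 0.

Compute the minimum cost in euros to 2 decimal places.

€2.31

Treat it as an LP. Let x1 = kg of DDGS, x2 = kg of fish meal, x3 = kg of cottonseed meal, x4 = kg of sorghum.
Minimize 0.33x1 + 2.53x2 + 0.39x3 + 0.39x4 subject to:
  7.2x1 + 45.6x2 + 15.8x3 + 2.2x4 ≥ 70   (lysine)
  0.9x1 + 37.9x2 + 2x3 + 0.3x4 ≥ 22.2   (calcium)
  12.8x1 + 12.3x2 + 9.4x3 + 14.3x4 ≥ 15.7   (metabolisable energy)
  x2 ≤ 1.2
  x1, x2, x3, x4 ≥ 0.
At the optimum only fish meal, cottonseed meal are positive (DDGS, sorghum = 0). Binding constraints: lysine and calcium.
Solving gives x2 = 0.4152, x3 = 3.232.
Hence cost = 2.53·0.4152 + 0.39·3.232 = €2.3109.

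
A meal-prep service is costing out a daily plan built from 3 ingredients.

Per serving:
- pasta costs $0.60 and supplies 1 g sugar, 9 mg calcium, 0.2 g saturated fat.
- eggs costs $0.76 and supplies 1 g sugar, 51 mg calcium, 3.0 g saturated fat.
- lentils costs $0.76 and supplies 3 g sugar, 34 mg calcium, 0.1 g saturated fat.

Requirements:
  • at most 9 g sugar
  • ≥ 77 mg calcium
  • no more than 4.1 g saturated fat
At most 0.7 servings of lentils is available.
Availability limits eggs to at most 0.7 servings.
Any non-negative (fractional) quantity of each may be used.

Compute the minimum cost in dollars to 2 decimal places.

$2.23

This is a linear program. Let x1 = servings of pasta, x2 = servings of eggs, x3 = servings of lentils.
Minimise 0.6x1 + 0.76x2 + 0.76x3 subject to:
  1x1 + 1x2 + 3x3 ≤ 9   (sugar)
  9x1 + 51x2 + 34x3 ≥ 77   (calcium)
  0.2x1 + 3x2 + 0.1x3 ≤ 4.1   (saturated fat)
  x3 ≤ 0.7
  x2 ≤ 0.7
  x1, x2, x3 ≥ 0.
All 3 inputs are positive at the optimum. Binding constraints: calcium, the lentils cap, the eggs cap.
Solving gives x1 = 1.944, x2 = 0.7, x3 = 0.7.
Total cost: 0.6·1.944 + 0.76·0.7 + 0.76·0.7 = 2.2304.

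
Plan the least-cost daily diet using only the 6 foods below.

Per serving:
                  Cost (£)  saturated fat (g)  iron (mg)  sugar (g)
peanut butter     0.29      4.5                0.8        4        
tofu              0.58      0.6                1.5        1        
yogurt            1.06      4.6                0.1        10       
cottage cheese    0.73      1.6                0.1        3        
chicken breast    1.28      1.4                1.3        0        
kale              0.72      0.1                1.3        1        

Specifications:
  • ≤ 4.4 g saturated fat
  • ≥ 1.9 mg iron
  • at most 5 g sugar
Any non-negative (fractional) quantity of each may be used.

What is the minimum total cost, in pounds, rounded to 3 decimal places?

£0.718

Let x1 = servings of peanut butter, x2 = servings of tofu, x3 = servings of yogurt, x4 = servings of cottage cheese, x5 = servings of chicken breast, x6 = servings of kale.
Minimise 0.29x1 + 0.58x2 + 1.06x3 + 0.73x4 + 1.28x5 + 0.72x6 subject to:
  4.5x1 + 0.6x2 + 4.6x3 + 1.6x4 + 1.4x5 + 0.1x6 ≤ 4.4   (saturated fat)
  0.8x1 + 1.5x2 + 0.1x3 + 0.1x4 + 1.3x5 + 1.3x6 ≥ 1.9   (iron)
  4x1 + 1x2 + 10x3 + 3x4 + 1x6 ≤ 5   (sugar)
  x1, x2, x3, x4, x5, x6 ≥ 0.
The optimal basis is {peanut butter, tofu}; yogurt, cottage cheese, chicken breast, kale drop out. There the saturated fat and iron constraints are tight.
So peanut butter = 0.8708 servings, tofu = 0.8022 servings.
Objective = 0.29·0.8708 + 0.58·0.8022 = 0.71781.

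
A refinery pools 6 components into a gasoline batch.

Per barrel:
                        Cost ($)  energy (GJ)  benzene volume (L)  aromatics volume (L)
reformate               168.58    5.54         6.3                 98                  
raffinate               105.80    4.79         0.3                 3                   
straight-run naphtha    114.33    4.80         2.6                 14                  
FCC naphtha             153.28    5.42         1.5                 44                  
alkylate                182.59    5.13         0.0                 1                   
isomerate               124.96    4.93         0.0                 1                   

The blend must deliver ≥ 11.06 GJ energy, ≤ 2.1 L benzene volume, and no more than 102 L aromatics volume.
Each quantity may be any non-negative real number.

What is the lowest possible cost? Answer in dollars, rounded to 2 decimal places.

$244.29

Let x1 = barrels of reformate, x2 = barrels of raffinate, x3 = barrels of straight-run naphtha, x4 = barrels of FCC naphtha, x5 = barrels of alkylate, x6 = barrels of isomerate.
Minimise 168.58x1 + 105.8x2 + 114.33x3 + 153.28x4 + 182.59x5 + 124.96x6 subject to:
  5.54x1 + 4.79x2 + 4.8x3 + 5.42x4 + 5.13x5 + 4.93x6 ≥ 11.06   (energy)
  6.3x1 + 0.3x2 + 2.6x3 + 1.5x4 ≤ 2.1   (benzene volume)
  98x1 + 3x2 + 14x3 + 44x4 + 1x5 + 1x6 ≤ 102   (aromatics volume)
  x1, x2, x3, x4, x5, x6 ≥ 0.
The minimum-cost mix takes nothing from reformate, straight-run naphtha, FCC naphtha, alkylate, isomerate — only raffinate. Binding constraint: energy.
So raffinate = 2.309 barrels.
Total cost: 105.8·2.309 = 244.2922.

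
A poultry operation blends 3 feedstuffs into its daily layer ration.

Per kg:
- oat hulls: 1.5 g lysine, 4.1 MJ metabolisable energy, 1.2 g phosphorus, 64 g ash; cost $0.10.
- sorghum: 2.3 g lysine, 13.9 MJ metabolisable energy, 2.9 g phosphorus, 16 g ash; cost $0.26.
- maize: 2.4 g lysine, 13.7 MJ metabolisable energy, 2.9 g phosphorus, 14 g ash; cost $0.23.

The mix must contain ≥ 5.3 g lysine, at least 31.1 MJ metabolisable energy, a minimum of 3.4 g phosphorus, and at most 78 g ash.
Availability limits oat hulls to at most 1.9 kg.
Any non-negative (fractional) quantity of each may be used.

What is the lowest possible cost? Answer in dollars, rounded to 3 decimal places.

$0.522

This is a linear program. Let x1 = kg of oat hulls, x2 = kg of sorghum, x3 = kg of maize.
min 0.1x1 + 0.26x2 + 0.23x3 s.t.:
  1.5x1 + 2.3x2 + 2.4x3 ≥ 5.3   (lysine)
  4.1x1 + 13.9x2 + 13.7x3 ≥ 31.1   (metabolisable energy)
  1.2x1 + 2.9x2 + 2.9x3 ≥ 3.4   (phosphorus)
  64x1 + 16x2 + 14x3 ≤ 78   (ash)
  x1 ≤ 1.9
  x1, x2, x3 ≥ 0.
The minimum-cost mix takes nothing from oat hulls, sorghum — only maize. Binding constraint: metabolisable energy.
Optimal quantities: maize = 2.27 kg.
Objective = 0.23·2.27 = 0.52210.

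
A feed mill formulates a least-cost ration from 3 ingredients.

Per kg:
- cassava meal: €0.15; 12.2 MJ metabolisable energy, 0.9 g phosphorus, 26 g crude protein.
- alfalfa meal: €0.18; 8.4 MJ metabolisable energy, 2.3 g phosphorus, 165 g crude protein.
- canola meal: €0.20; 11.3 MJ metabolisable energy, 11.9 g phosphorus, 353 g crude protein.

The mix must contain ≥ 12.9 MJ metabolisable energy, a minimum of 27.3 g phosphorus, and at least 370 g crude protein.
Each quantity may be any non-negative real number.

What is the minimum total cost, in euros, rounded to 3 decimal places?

Let x1 = kg of cassava meal, x2 = kg of alfalfa meal, x3 = kg of canola meal.
min 0.15x1 + 0.18x2 + 0.2x3 s.t.:
  12.2x1 + 8.4x2 + 11.3x3 ≥ 12.9   (metabolisable energy)
  0.9x1 + 2.3x2 + 11.9x3 ≥ 27.3   (phosphorus)
  26x1 + 165x2 + 353x3 ≥ 370   (crude protein)
  x1, x2, x3 ≥ 0.
At the optimum only canola meal is positive (cassava meal, alfalfa meal = 0). Binding constraint: phosphorus.
Solving gives x3 = 2.294.
Cost = 0.2·2.294 = 0.45880.

€0.459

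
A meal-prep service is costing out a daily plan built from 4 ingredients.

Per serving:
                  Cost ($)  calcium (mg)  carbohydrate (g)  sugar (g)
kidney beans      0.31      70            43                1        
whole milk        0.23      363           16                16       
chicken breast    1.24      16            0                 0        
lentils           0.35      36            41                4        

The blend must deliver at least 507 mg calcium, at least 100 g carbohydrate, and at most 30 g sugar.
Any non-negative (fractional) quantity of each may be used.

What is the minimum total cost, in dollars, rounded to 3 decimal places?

$0.838

Let x1 = servings of kidney beans, x2 = servings of whole milk, x3 = servings of chicken breast, x4 = servings of lentils.
Minimise 0.31x1 + 0.23x2 + 1.24x3 + 0.35x4 with:
  70x1 + 363x2 + 16x3 + 36x4 ≥ 507   (calcium)
  43x1 + 16x2 + 41x4 ≥ 100   (carbohydrate)
  1x1 + 16x2 + 4x4 ≤ 30   (sugar)
  x1, x2, x3, x4 ≥ 0.
At the optimum only kidney beans, whole milk are positive (chicken breast, lentils = 0). There the calcium and carbohydrate constraints are tight.
Optimal quantities: kidney beans = 1.945 servings, whole milk = 1.022 servings.
Objective = 0.31·1.945 + 0.23·1.022 = 0.83801.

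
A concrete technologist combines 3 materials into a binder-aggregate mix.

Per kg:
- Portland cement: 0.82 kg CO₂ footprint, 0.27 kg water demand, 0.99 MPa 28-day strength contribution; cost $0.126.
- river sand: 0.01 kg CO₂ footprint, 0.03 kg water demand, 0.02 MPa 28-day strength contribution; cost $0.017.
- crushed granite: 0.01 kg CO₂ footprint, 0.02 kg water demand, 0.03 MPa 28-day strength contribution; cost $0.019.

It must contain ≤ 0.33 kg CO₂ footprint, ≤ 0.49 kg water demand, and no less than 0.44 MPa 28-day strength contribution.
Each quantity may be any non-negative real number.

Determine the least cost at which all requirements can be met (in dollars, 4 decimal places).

Let x1 = kg of Portland cement, x2 = kg of river sand, x3 = kg of crushed granite.
min 0.126x1 + 0.017x2 + 0.019x3 with:
  0.82x1 + 0.01x2 + 0.01x3 ≤ 0.33   (CO₂ footprint)
  0.27x1 + 0.03x2 + 0.02x3 ≤ 0.49   (water demand)
  0.99x1 + 0.02x2 + 0.03x3 ≥ 0.44   (28-day strength contribution)
  x1, x2, x3 ≥ 0.
The minimum-cost mix takes nothing from river sand — only Portland cement, crushed granite. There the CO₂ footprint and 28-day strength contribution constraints are tight.
So Portland cement = 0.3741 kg, crushed granite = 2.32 kg.
Cost = 0.126·0.3741 + 0.019·2.32 = 0.091217.

$0.0912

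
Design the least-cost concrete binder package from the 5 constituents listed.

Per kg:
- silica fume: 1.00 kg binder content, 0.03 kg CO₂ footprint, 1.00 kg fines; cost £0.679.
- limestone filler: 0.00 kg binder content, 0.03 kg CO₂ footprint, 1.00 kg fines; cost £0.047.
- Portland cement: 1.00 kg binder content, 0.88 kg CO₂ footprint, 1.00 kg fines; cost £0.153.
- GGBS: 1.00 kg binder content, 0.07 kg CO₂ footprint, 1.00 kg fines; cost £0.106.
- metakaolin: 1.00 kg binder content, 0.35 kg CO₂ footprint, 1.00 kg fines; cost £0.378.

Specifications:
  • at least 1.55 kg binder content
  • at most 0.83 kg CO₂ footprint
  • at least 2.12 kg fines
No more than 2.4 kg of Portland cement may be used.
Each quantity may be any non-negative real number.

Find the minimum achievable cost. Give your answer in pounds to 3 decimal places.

£0.191

Treat it as an LP. Let x1 = kg of silica fume, x2 = kg of limestone filler, x3 = kg of Portland cement, x4 = kg of GGBS, x5 = kg of metakaolin.
Minimise 0.679x1 + 0.047x2 + 0.153x3 + 0.106x4 + 0.378x5 subject to:
  1x1 + 1x3 + 1x4 + 1x5 ≥ 1.55   (binder content)
  0.03x1 + 0.03x2 + 0.88x3 + 0.07x4 + 0.35x5 ≤ 0.83   (CO₂ footprint)
  1x1 + 1x2 + 1x3 + 1x4 + 1x5 ≥ 2.12   (fines)
  x3 ≤ 2.4
  x1, x2, x3, x4, x5 ≥ 0.
The optimal basis is {limestone filler, GGBS}; silica fume, Portland cement, metakaolin drop out. There the binder content and fines constraints are tight.
Optimal quantities: limestone filler = 0.57 kg, GGBS = 1.55 kg.
Objective = 0.047·0.57 + 0.106·1.55 = 0.19109.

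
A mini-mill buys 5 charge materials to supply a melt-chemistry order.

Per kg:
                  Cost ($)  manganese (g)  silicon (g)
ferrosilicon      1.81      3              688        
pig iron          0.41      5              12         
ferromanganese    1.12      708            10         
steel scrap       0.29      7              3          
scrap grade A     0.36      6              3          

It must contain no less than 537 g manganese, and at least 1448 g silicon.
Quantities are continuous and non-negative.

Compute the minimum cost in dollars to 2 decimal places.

Let x1 = kg of ferrosilicon, x2 = kg of pig iron, x3 = kg of ferromanganese, x4 = kg of steel scrap, x5 = kg of scrap grade A.
Minimize 1.81x1 + 0.41x2 + 1.12x3 + 0.29x4 + 0.36x5 subject to:
  3x1 + 5x2 + 708x3 + 7x4 + 6x5 ≥ 537   (manganese)
  688x1 + 12x2 + 10x3 + 3x4 + 3x5 ≥ 1448   (silicon)
  x1, x2, x3, x4, x5 ≥ 0.
The optimal basis is {ferrosilicon, ferromanganese}; pig iron, steel scrap, scrap grade A drop out. The manganese and silicon requirements are met with equality.
Solving gives x1 = 2.094, x3 = 0.7496.
Total cost: 1.81·2.094 + 1.12·0.7496 = 4.6297.

$4.63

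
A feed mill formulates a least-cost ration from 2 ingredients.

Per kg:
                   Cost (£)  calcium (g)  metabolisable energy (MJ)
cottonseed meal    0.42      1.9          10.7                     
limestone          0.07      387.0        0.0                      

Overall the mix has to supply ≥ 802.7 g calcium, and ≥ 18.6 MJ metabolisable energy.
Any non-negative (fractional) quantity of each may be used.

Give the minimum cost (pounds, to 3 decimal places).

£0.875

Let x1 = kg of cottonseed meal, x2 = kg of limestone.
Minimise 0.42x1 + 0.07x2 s.t.:
  1.9x1 + 387x2 ≥ 802.7   (calcium)
  10.7x1 ≥ 18.6   (metabolisable energy)
  x1, x2 ≥ 0.
Both inputs are positive at the optimum. The calcium and metabolisable energy requirements are met with equality.
Solving gives x1 = 1.738, x2 = 2.066.
Objective = 0.42·1.738 + 0.07·2.066 = 0.87458.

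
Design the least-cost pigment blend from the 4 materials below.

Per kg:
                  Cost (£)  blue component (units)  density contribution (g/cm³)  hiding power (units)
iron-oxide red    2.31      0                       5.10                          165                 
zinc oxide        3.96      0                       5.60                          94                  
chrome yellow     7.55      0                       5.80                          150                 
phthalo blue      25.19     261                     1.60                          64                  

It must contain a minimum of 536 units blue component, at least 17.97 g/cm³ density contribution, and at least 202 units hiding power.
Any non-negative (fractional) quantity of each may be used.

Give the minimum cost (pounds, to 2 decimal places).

Set it up as a linear program. Let x1 = kg of iron-oxide red, x2 = kg of zinc oxide, x3 = kg of chrome yellow, x4 = kg of phthalo blue.
Minimize 2.31x1 + 3.96x2 + 7.55x3 + 25.19x4 subject to:
  261x4 ≥ 536   (blue component)
  5.1x1 + 5.6x2 + 5.8x3 + 1.6x4 ≥ 17.97   (density contribution)
  165x1 + 94x2 + 150x3 + 64x4 ≥ 202   (hiding power)
  x1, x2, x3, x4 ≥ 0.
The minimum-cost mix takes nothing from zinc oxide, chrome yellow — only iron-oxide red, phthalo blue. The blue component and density contribution requirements are met with equality.
Solving gives x1 = 2.8793, x4 = 2.0536.
Cost = 2.31·2.8793 + 25.19·2.0536 = 58.3814.

£58.38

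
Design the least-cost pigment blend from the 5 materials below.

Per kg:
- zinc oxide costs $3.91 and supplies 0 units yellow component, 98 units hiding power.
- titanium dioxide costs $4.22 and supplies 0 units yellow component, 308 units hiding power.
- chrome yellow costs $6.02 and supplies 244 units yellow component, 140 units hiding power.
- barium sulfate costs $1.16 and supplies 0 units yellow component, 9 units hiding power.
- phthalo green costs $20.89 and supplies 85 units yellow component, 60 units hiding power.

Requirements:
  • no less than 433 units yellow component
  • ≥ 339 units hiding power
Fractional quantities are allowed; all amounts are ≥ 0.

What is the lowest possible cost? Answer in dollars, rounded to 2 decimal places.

This is a linear program. Let x1 = kg of zinc oxide, x2 = kg of titanium dioxide, x3 = kg of chrome yellow, x4 = kg of barium sulfate, x5 = kg of phthalo green.
Minimise 3.91x1 + 4.22x2 + 6.02x3 + 1.16x4 + 20.89x5 with:
  244x3 + 85x5 ≥ 433   (yellow component)
  98x1 + 308x2 + 140x3 + 9x4 + 60x5 ≥ 339   (hiding power)
  x1, x2, x3, x4, x5 ≥ 0.
The optimal basis is {titanium dioxide, chrome yellow}; zinc oxide, barium sulfate, phthalo green drop out. There the yellow component and hiding power constraints are tight.
Optimal quantities: titanium dioxide = 0.29402 kg, chrome yellow = 1.7746 kg.
Total cost: 4.22·0.29402 + 6.02·1.7746 = 11.9239.

$11.92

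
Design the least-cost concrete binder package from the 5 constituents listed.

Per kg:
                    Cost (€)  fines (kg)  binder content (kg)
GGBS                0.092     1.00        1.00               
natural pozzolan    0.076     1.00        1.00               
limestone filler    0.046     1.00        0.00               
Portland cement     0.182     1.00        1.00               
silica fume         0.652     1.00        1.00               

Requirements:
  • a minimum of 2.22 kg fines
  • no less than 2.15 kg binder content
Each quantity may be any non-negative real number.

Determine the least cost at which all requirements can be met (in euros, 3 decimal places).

This is a linear program. Let x1 = kg of GGBS, x2 = kg of natural pozzolan, x3 = kg of limestone filler, x4 = kg of Portland cement, x5 = kg of silica fume.
Minimise 0.092x1 + 0.076x2 + 0.046x3 + 0.182x4 + 0.652x5 subject to:
  1x1 + 1x2 + 1x3 + 1x4 + 1x5 ≥ 2.22   (fines)
  1x1 + 1x2 + 1x4 + 1x5 ≥ 2.15   (binder content)
  x1, x2, x3, x4, x5 ≥ 0.
The minimum-cost mix takes nothing from GGBS, Portland cement, silica fume — only natural pozzolan, limestone filler. The fines and binder content requirements are met with equality.
Solving gives x2 = 2.15, x3 = 0.07.
Total cost: 0.076·2.15 + 0.046·0.07 = 0.16662.

€0.167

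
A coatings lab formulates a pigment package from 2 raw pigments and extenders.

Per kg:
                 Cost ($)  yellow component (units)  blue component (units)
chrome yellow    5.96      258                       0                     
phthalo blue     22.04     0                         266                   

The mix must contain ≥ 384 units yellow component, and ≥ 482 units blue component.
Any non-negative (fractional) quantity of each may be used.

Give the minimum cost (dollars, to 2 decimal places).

Treat it as an LP. Let x1 = kg of chrome yellow, x2 = kg of phthalo blue.
Minimize 5.96x1 + 22.04x2 s.t.:
  258x1 ≥ 384   (yellow component)
  266x2 ≥ 482   (blue component)
  x1, x2 ≥ 0.
Both inputs are positive at the optimum. The yellow component and blue component requirements are met with equality.
So chrome yellow = 1.4884 kg, phthalo blue = 1.812 kg.
Cost = 5.96·1.4884 + 22.04·1.812 = 48.8073.

$48.81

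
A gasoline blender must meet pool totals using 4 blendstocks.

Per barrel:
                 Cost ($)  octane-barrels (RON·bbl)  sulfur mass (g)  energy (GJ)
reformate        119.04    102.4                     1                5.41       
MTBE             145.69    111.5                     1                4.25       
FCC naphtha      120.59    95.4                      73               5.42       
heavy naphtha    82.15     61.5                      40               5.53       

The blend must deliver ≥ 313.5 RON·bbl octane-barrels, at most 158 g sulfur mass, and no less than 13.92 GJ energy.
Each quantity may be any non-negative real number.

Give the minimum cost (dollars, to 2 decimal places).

$364.44

Let x1 = barrels of reformate, x2 = barrels of MTBE, x3 = barrels of FCC naphtha, x4 = barrels of heavy naphtha.
min 119.04x1 + 145.69x2 + 120.59x3 + 82.15x4 s.t.:
  102.4x1 + 111.5x2 + 95.4x3 + 61.5x4 ≥ 313.5   (octane-barrels)
  1x1 + 1x2 + 73x3 + 40x4 ≤ 158   (sulfur mass)
  5.41x1 + 4.25x2 + 5.42x3 + 5.53x4 ≥ 13.92   (energy)
  x1, x2, x3, x4 ≥ 0.
The minimum-cost mix takes nothing from MTBE, FCC naphtha, heavy naphtha — only reformate. Binding constraint: octane-barrels.
So reformate = 3.0615 barrels.
Cost = 119.04·3.0615 = 364.4410.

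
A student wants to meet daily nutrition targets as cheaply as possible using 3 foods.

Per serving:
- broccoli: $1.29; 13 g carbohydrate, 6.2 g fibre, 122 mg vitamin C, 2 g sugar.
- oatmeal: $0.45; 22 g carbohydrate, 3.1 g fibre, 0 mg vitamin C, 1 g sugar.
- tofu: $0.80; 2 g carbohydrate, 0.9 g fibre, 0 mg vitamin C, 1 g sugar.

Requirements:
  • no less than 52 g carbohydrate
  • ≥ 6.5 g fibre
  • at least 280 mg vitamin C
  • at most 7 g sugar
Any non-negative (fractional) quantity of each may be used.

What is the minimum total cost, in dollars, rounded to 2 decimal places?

$3.41

Set it up as a linear program. Let x1 = servings of broccoli, x2 = servings of oatmeal, x3 = servings of tofu.
Minimize 1.29x1 + 0.45x2 + 0.8x3 s.t.:
  13x1 + 22x2 + 2x3 ≥ 52   (carbohydrate)
  6.2x1 + 3.1x2 + 0.9x3 ≥ 6.5   (fibre)
  122x1 ≥ 280   (vitamin C)
  2x1 + 1x2 + 1x3 ≤ 7   (sugar)
  x1, x2, x3 ≥ 0.
The optimal basis is {broccoli, oatmeal}; tofu drops out. The carbohydrate and vitamin C requirements are met with equality.
Optimal quantities: broccoli = 2.295 servings, oatmeal = 1.007 servings.
Objective = 1.29·2.295 + 0.45·1.007 = 3.4137.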